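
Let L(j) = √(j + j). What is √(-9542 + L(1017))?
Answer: √(-9542 + 3*√226) ≈ 97.452*I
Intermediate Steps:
L(j) = √2*√j (L(j) = √(2*j) = √2*√j)
√(-9542 + L(1017)) = √(-9542 + √2*√1017) = √(-9542 + √2*(3*√113)) = √(-9542 + 3*√226)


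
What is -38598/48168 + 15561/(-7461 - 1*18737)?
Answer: -146727721/105158772 ≈ -1.3953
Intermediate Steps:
-38598/48168 + 15561/(-7461 - 1*18737) = -38598*1/48168 + 15561/(-7461 - 18737) = -6433/8028 + 15561/(-26198) = -6433/8028 + 15561*(-1/26198) = -6433/8028 - 15561/26198 = -146727721/105158772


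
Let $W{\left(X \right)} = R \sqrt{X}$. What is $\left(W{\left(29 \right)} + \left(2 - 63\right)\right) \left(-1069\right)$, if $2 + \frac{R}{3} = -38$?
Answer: $65209 + 128280 \sqrt{29} \approx 7.5602 \cdot 10^{5}$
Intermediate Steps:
$R = -120$ ($R = -6 + 3 \left(-38\right) = -6 - 114 = -120$)
$W{\left(X \right)} = - 120 \sqrt{X}$
$\left(W{\left(29 \right)} + \left(2 - 63\right)\right) \left(-1069\right) = \left(- 120 \sqrt{29} + \left(2 - 63\right)\right) \left(-1069\right) = \left(- 120 \sqrt{29} - 61\right) \left(-1069\right) = \left(-61 - 120 \sqrt{29}\right) \left(-1069\right) = 65209 + 128280 \sqrt{29}$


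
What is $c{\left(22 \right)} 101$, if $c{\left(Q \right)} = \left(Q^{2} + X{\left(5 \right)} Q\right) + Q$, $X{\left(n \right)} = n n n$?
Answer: $328856$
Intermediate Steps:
$X{\left(n \right)} = n^{3}$ ($X{\left(n \right)} = n^{2} n = n^{3}$)
$c{\left(Q \right)} = Q^{2} + 126 Q$ ($c{\left(Q \right)} = \left(Q^{2} + 5^{3} Q\right) + Q = \left(Q^{2} + 125 Q\right) + Q = Q^{2} + 126 Q$)
$c{\left(22 \right)} 101 = 22 \left(126 + 22\right) 101 = 22 \cdot 148 \cdot 101 = 3256 \cdot 101 = 328856$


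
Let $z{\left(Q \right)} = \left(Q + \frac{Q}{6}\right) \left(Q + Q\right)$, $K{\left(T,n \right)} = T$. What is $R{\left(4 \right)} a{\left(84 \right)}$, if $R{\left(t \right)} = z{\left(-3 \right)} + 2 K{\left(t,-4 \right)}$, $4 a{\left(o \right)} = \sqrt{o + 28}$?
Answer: $29 \sqrt{7} \approx 76.727$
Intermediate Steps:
$z{\left(Q \right)} = \frac{7 Q^{2}}{3}$ ($z{\left(Q \right)} = \left(Q + Q \frac{1}{6}\right) 2 Q = \left(Q + \frac{Q}{6}\right) 2 Q = \frac{7 Q}{6} \cdot 2 Q = \frac{7 Q^{2}}{3}$)
$a{\left(o \right)} = \frac{\sqrt{28 + o}}{4}$ ($a{\left(o \right)} = \frac{\sqrt{o + 28}}{4} = \frac{\sqrt{28 + o}}{4}$)
$R{\left(t \right)} = 21 + 2 t$ ($R{\left(t \right)} = \frac{7 \left(-3\right)^{2}}{3} + 2 t = \frac{7}{3} \cdot 9 + 2 t = 21 + 2 t$)
$R{\left(4 \right)} a{\left(84 \right)} = \left(21 + 2 \cdot 4\right) \frac{\sqrt{28 + 84}}{4} = \left(21 + 8\right) \frac{\sqrt{112}}{4} = 29 \frac{4 \sqrt{7}}{4} = 29 \sqrt{7}$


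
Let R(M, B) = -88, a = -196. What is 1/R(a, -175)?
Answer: -1/88 ≈ -0.011364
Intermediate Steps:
1/R(a, -175) = 1/(-88) = -1/88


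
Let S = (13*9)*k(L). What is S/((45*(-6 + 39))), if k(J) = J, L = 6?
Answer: 26/55 ≈ 0.47273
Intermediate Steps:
S = 702 (S = (13*9)*6 = 117*6 = 702)
S/((45*(-6 + 39))) = 702/((45*(-6 + 39))) = 702/((45*33)) = 702/1485 = 702*(1/1485) = 26/55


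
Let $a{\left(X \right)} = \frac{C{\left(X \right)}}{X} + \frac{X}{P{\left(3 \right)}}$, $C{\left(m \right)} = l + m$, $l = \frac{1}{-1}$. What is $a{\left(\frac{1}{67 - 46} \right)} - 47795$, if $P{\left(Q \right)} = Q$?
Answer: $- \frac{3012344}{63} \approx -47815.0$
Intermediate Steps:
$l = -1$
$C{\left(m \right)} = -1 + m$
$a{\left(X \right)} = \frac{X}{3} + \frac{-1 + X}{X}$ ($a{\left(X \right)} = \frac{-1 + X}{X} + \frac{X}{3} = \frac{X}{3} + \frac{-1 + X}{X}$)
$a{\left(\frac{1}{67 - 46} \right)} - 47795 = \left(1 - \frac{1}{\frac{1}{67 - 46}} + \frac{1}{3 \left(67 - 46\right)}\right) - 47795 = \left(1 - \frac{1}{\frac{1}{21}} + \frac{1}{3 \cdot 21}\right) - 47795 = \left(1 - \frac{1}{\frac{1}{21}} + \frac{1}{3} \cdot \frac{1}{21}\right) - 47795 = \left(1 - 21 + \frac{1}{63}\right) - 47795 = - \frac{1259}{63} - 47795 = - \frac{3012344}{63}$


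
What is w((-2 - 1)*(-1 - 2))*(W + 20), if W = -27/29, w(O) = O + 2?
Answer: 6083/29 ≈ 209.76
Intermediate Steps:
w(O) = 2 + O
W = -27/29 (W = -27*1/29 = -27/29 ≈ -0.93103)
w((-2 - 1)*(-1 - 2))*(W + 20) = (2 + (-2 - 1)*(-1 - 2))*(-27/29 + 20) = (2 - 3*(-3))*(553/29) = (2 + 9)*(553/29) = 11*(553/29) = 6083/29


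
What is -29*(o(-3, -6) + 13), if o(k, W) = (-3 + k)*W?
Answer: -1421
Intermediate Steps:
o(k, W) = W*(-3 + k)
-29*(o(-3, -6) + 13) = -29*(-6*(-3 - 3) + 13) = -29*(-6*(-6) + 13) = -29*(36 + 13) = -29*49 = -1421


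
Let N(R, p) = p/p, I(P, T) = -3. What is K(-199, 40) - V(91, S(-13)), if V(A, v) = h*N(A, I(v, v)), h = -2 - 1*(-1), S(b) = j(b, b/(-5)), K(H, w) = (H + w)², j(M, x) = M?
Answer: 25282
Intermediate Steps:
S(b) = b
N(R, p) = 1
h = -1 (h = -2 + 1 = -1)
V(A, v) = -1 (V(A, v) = -1*1 = -1)
K(-199, 40) - V(91, S(-13)) = (-199 + 40)² - 1*(-1) = (-159)² + 1 = 25281 + 1 = 25282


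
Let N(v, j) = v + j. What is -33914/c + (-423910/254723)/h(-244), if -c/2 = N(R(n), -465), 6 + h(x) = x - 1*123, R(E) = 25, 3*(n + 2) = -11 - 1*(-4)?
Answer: -1610926520403/41805138760 ≈ -38.534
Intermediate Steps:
n = -13/3 (n = -2 + (-11 - 1*(-4))/3 = -2 + (-11 + 4)/3 = -2 + (1/3)*(-7) = -2 - 7/3 = -13/3 ≈ -4.3333)
N(v, j) = j + v
h(x) = -129 + x (h(x) = -6 + (x - 1*123) = -6 + (x - 123) = -6 + (-123 + x) = -129 + x)
c = 880 (c = -2*(-465 + 25) = -2*(-440) = 880)
-33914/c + (-423910/254723)/h(-244) = -33914/880 + (-423910/254723)/(-129 - 244) = -33914*1/880 - 423910*1/254723/(-373) = -16957/440 - 423910/254723*(-1/373) = -16957/440 + 423910/95011679 = -1610926520403/41805138760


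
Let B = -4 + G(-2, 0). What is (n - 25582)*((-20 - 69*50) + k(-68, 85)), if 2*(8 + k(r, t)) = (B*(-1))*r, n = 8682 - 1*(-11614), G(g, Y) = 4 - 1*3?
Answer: 18923880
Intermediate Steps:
G(g, Y) = 1 (G(g, Y) = 4 - 3 = 1)
n = 20296 (n = 8682 + 11614 = 20296)
B = -3 (B = -4 + 1 = -3)
k(r, t) = -8 + 3*r/2 (k(r, t) = -8 + ((-3*(-1))*r)/2 = -8 + (3*r)/2 = -8 + 3*r/2)
(n - 25582)*((-20 - 69*50) + k(-68, 85)) = (20296 - 25582)*((-20 - 69*50) + (-8 + (3/2)*(-68))) = -5286*((-20 - 3450) + (-8 - 102)) = -5286*(-3470 - 110) = -5286*(-3580) = 18923880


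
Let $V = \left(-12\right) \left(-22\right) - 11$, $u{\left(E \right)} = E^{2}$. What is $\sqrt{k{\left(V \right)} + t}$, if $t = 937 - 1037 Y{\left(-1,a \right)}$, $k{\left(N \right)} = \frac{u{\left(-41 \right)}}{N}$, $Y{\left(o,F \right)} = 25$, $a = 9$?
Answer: $\frac{i \sqrt{1599031599}}{253} \approx 158.05 i$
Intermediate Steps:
$V = 253$ ($V = 264 - 11 = 253$)
$k{\left(N \right)} = \frac{1681}{N}$ ($k{\left(N \right)} = \frac{\left(-41\right)^{2}}{N} = \frac{1681}{N}$)
$t = -24988$ ($t = 937 - 25925 = -24988$)
$\sqrt{k{\left(V \right)} + t} = \sqrt{\frac{1681}{253} - 24988} = \sqrt{- \frac{6320283}{253}} = \frac{i \sqrt{1599031599}}{253}$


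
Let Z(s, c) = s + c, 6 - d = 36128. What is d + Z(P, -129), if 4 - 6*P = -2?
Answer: -36250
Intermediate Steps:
d = -36122 (d = 6 - 1*36128 = 6 - 36128 = -36122)
P = 1 (P = ⅔ - ⅙*(-2) = ⅔ + ⅓ = 1)
Z(s, c) = c + s
d + Z(P, -129) = -36122 + (-129 + 1) = -36122 - 128 = -36250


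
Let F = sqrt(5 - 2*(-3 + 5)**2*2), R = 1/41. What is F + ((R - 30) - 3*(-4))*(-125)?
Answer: 92125/41 + I*sqrt(11) ≈ 2247.0 + 3.3166*I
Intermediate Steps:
R = 1/41 ≈ 0.024390
F = I*sqrt(11) (F = sqrt(5 - 2*2**2*2) = sqrt(5 - 2*4*2) = sqrt(5 - 8*2) = sqrt(5 - 16) = sqrt(-11) = I*sqrt(11) ≈ 3.3166*I)
F + ((R - 30) - 3*(-4))*(-125) = I*sqrt(11) + ((1/41 - 30) - 3*(-4))*(-125) = I*sqrt(11) + (-1229/41 + 12)*(-125) = I*sqrt(11) - 737/41*(-125) = I*sqrt(11) + 92125/41 = 92125/41 + I*sqrt(11)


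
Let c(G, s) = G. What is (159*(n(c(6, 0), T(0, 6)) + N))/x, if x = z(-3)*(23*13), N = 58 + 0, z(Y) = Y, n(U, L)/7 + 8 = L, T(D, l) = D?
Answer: -106/299 ≈ -0.35452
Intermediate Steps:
n(U, L) = -56 + 7*L
N = 58
x = -897 (x = -69*13 = -3*299 = -897)
(159*(n(c(6, 0), T(0, 6)) + N))/x = (159*((-56 + 7*0) + 58))/(-897) = (159*((-56 + 0) + 58))*(-1/897) = (159*(-56 + 58))*(-1/897) = (159*2)*(-1/897) = 318*(-1/897) = -106/299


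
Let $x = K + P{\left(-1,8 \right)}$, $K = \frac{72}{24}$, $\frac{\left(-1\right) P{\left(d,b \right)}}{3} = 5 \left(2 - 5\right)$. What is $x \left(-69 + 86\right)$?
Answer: $816$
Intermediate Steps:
$P{\left(d,b \right)} = 45$ ($P{\left(d,b \right)} = - 3 \cdot 5 \left(2 - 5\right) = - 3 \cdot 5 \left(-3\right) = \left(-3\right) \left(-15\right) = 45$)
$K = 3$ ($K = 72 \cdot \frac{1}{24} = 3$)
$x = 48$ ($x = 3 + 45 = 48$)
$x \left(-69 + 86\right) = 48 \left(-69 + 86\right) = 48 \cdot 17 = 816$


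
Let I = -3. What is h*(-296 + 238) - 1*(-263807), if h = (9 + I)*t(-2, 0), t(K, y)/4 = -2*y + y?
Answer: 263807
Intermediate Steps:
t(K, y) = -4*y (t(K, y) = 4*(-2*y + y) = 4*(-y) = -4*y)
h = 0 (h = (9 - 3)*(-4*0) = 6*0 = 0)
h*(-296 + 238) - 1*(-263807) = 0*(-296 + 238) - 1*(-263807) = 0*(-58) + 263807 = 0 + 263807 = 263807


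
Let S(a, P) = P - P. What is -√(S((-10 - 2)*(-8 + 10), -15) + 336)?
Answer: -4*√21 ≈ -18.330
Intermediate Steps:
S(a, P) = 0
-√(S((-10 - 2)*(-8 + 10), -15) + 336) = -√(0 + 336) = -√336 = -4*√21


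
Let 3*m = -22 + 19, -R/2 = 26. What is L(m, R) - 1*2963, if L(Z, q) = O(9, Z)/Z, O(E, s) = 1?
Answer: -2964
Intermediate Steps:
R = -52 (R = -2*26 = -52)
m = -1 (m = (-22 + 19)/3 = (1/3)*(-3) = -1)
L(Z, q) = 1/Z
L(m, R) - 1*2963 = 1/(-1) - 1*2963 = -1 - 2963 = -2964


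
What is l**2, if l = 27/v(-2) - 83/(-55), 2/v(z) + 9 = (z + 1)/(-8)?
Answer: 10838267449/774400 ≈ 13996.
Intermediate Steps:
v(z) = 2/(-73/8 - z/8) (v(z) = 2/(-9 + (z + 1)/(-8)) = 2/(-9 + (1 + z)*(-1/8)) = 2/(-9 + (-1/8 - z/8)) = 2/(-73/8 - z/8))
l = -104107/880 (l = 27/((-16/(73 - 2))) - 83/(-55) = 27/((-16/71)) - 83*(-1/55) = 27/((-16*1/71)) + 83/55 = 27/(-16/71) + 83/55 = 27*(-71/16) + 83/55 = -1917/16 + 83/55 = -104107/880 ≈ -118.30)
l**2 = (-104107/880)**2 = 10838267449/774400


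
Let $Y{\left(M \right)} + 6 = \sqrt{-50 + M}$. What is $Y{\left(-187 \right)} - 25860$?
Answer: $-25866 + i \sqrt{237} \approx -25866.0 + 15.395 i$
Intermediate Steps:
$Y{\left(M \right)} = -6 + \sqrt{-50 + M}$
$Y{\left(-187 \right)} - 25860 = \left(-6 + \sqrt{-50 - 187}\right) - 25860 = \left(-6 + \sqrt{-237}\right) - 25860 = \left(-6 + i \sqrt{237}\right) - 25860 = -25866 + i \sqrt{237}$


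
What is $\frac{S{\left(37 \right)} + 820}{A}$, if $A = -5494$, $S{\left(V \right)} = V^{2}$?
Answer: $- \frac{2189}{5494} \approx -0.39843$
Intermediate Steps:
$\frac{S{\left(37 \right)} + 820}{A} = \frac{37^{2} + 820}{-5494} = \left(1369 + 820\right) \left(- \frac{1}{5494}\right) = 2189 \left(- \frac{1}{5494}\right) = - \frac{2189}{5494}$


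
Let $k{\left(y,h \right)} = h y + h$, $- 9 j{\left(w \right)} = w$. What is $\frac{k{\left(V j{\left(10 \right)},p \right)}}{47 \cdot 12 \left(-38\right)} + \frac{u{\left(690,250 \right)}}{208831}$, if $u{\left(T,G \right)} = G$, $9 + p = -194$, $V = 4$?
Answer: $- \frac{1265951483}{40280993928} \approx -0.031428$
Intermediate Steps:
$p = -203$ ($p = -9 - 194 = -203$)
$j{\left(w \right)} = - \frac{w}{9}$
$k{\left(y,h \right)} = h + h y$
$\frac{k{\left(V j{\left(10 \right)},p \right)}}{47 \cdot 12 \left(-38\right)} + \frac{u{\left(690,250 \right)}}{208831} = \frac{\left(-203\right) \left(1 + 4 \left(\left(- \frac{1}{9}\right) 10\right)\right)}{47 \cdot 12 \left(-38\right)} + \frac{250}{208831} = \frac{\left(-203\right) \left(1 + 4 \left(- \frac{10}{9}\right)\right)}{564 \left(-38\right)} + 250 \cdot \frac{1}{208831} = \frac{\left(-203\right) \left(1 - \frac{40}{9}\right)}{-21432} + \frac{250}{208831} = \left(-203\right) \left(- \frac{31}{9}\right) \left(- \frac{1}{21432}\right) + \frac{250}{208831} = \frac{6293}{9} \left(- \frac{1}{21432}\right) + \frac{250}{208831} = - \frac{6293}{192888} + \frac{250}{208831} = - \frac{1265951483}{40280993928}$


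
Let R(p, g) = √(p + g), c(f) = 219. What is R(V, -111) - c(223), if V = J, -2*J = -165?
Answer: -219 + I*√114/2 ≈ -219.0 + 5.3385*I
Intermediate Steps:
J = 165/2 (J = -½*(-165) = 165/2 ≈ 82.500)
V = 165/2 ≈ 82.500
R(p, g) = √(g + p)
R(V, -111) - c(223) = √(-111 + 165/2) - 1*219 = √(-57/2) - 219 = I*√114/2 - 219 = -219 + I*√114/2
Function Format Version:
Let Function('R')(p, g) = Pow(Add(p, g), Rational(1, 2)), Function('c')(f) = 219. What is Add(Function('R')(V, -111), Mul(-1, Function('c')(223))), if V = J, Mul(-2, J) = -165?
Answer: Add(-219, Mul(Rational(1, 2), I, Pow(114, Rational(1, 2)))) ≈ Add(-219.00, Mul(5.3385, I))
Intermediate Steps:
J = Rational(165, 2) (J = Mul(Rational(-1, 2), -165) = Rational(165, 2) ≈ 82.500)
V = Rational(165, 2) ≈ 82.500
Function('R')(p, g) = Pow(Add(g, p), Rational(1, 2))
Add(Function('R')(V, -111), Mul(-1, Function('c')(223))) = Add(Pow(Add(-111, Rational(165, 2)), Rational(1, 2)), Mul(-1, 219)) = Add(Pow(Rational(-57, 2), Rational(1, 2)), -219) = Add(Mul(Rational(1, 2), I, Pow(114, Rational(1, 2))), -219) = Add(-219, Mul(Rational(1, 2), I, Pow(114, Rational(1, 2))))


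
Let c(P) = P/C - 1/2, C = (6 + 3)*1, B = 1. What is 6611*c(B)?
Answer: -46277/18 ≈ -2570.9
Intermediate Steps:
C = 9 (C = 9*1 = 9)
c(P) = -½ + P/9 (c(P) = P/9 - 1/2 = P*(⅑) - 1*½ = P/9 - ½ = -½ + P/9)
6611*c(B) = 6611*(-½ + (⅑)*1) = 6611*(-½ + ⅑) = 6611*(-7/18) = -46277/18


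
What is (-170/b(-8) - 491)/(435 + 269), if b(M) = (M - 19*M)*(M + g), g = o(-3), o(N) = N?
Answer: -388787/557568 ≈ -0.69729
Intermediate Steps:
g = -3
b(M) = -18*M*(-3 + M) (b(M) = (M - 19*M)*(M - 3) = (-18*M)*(-3 + M) = -18*M*(-3 + M))
(-170/b(-8) - 491)/(435 + 269) = (-170*(-1/(144*(3 - 1*(-8)))) - 491)/(435 + 269) = (-170*(-1/(144*(3 + 8))) - 491)/704 = (-170/(18*(-8)*11) - 491)*(1/704) = (-170/(-1584) - 491)*(1/704) = (-170*(-1/1584) - 491)*(1/704) = (85/792 - 491)*(1/704) = -388787/792*1/704 = -388787/557568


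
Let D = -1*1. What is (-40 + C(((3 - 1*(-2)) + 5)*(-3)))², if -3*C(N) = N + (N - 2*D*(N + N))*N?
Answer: 2340900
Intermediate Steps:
D = -1
C(N) = -5*N²/3 - N/3 (C(N) = -(N + (N - (-2)*(N + N))*N)/3 = -(N + (N - (-2)*2*N)*N)/3 = -(N + (N - (-4)*N)*N)/3 = -(N + (N + 4*N)*N)/3 = -(N + (5*N)*N)/3 = -(N + 5*N²)/3 = -5*N²/3 - N/3)
(-40 + C(((3 - 1*(-2)) + 5)*(-3)))² = (-40 - ((3 - 1*(-2)) + 5)*(-3)*(1 + 5*(((3 - 1*(-2)) + 5)*(-3)))/3)² = (-40 - ((3 + 2) + 5)*(-3)*(1 + 5*(((3 + 2) + 5)*(-3)))/3)² = (-40 - (5 + 5)*(-3)*(1 + 5*((5 + 5)*(-3)))/3)² = (-40 - 10*(-3)*(1 + 5*(10*(-3)))/3)² = (-40 - ⅓*(-30)*(1 + 5*(-30)))² = (-40 - ⅓*(-30)*(1 - 150))² = (-40 - ⅓*(-30)*(-149))² = (-40 - 1490)² = (-1530)² = 2340900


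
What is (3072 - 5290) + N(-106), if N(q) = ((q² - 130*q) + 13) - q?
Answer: 22917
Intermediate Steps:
N(q) = 13 + q² - 131*q (N(q) = (13 + q² - 130*q) - q = 13 + q² - 131*q)
(3072 - 5290) + N(-106) = (3072 - 5290) + (13 + (-106)² - 131*(-106)) = -2218 + (13 + 11236 + 13886) = -2218 + 25135 = 22917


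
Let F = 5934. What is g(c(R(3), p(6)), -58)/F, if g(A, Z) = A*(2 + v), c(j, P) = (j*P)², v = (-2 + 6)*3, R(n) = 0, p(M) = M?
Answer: 0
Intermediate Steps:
v = 12 (v = 4*3 = 12)
c(j, P) = P²*j² (c(j, P) = (P*j)² = P²*j²)
g(A, Z) = 14*A (g(A, Z) = A*(2 + 12) = A*14 = 14*A)
g(c(R(3), p(6)), -58)/F = (14*(6²*0²))/5934 = (14*(36*0))*(1/5934) = (14*0)*(1/5934) = 0*(1/5934) = 0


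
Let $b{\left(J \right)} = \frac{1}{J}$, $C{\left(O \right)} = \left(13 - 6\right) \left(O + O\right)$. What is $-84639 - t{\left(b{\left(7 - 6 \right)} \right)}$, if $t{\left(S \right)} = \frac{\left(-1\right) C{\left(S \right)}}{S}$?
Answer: $-84625$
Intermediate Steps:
$C{\left(O \right)} = 14 O$ ($C{\left(O \right)} = 7 \cdot 2 O = 14 O$)
$t{\left(S \right)} = -14$ ($t{\left(S \right)} = \frac{\left(-1\right) 14 S}{S} = \frac{\left(-14\right) S}{S} = -14$)
$-84639 - t{\left(b{\left(7 - 6 \right)} \right)} = -84639 - -14 = -84639 + 14 = -84625$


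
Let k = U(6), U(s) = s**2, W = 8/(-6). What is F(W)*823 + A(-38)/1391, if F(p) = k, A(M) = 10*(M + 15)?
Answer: 41212318/1391 ≈ 29628.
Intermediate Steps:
W = -4/3 (W = 8*(-1/6) = -4/3 ≈ -1.3333)
A(M) = 150 + 10*M (A(M) = 10*(15 + M) = 150 + 10*M)
k = 36 (k = 6**2 = 36)
F(p) = 36
F(W)*823 + A(-38)/1391 = 36*823 + (150 + 10*(-38))/1391 = 29628 + (150 - 380)*(1/1391) = 29628 - 230*1/1391 = 29628 - 230/1391 = 41212318/1391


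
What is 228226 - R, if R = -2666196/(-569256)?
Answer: 10826362805/47438 ≈ 2.2822e+5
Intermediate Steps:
R = 222183/47438 (R = -2666196*(-1/569256) = 222183/47438 ≈ 4.6836)
228226 - R = 228226 - 1*222183/47438 = 228226 - 222183/47438 = 10826362805/47438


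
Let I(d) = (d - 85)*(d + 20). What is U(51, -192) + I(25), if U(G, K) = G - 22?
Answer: -2671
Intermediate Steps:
U(G, K) = -22 + G
I(d) = (-85 + d)*(20 + d)
U(51, -192) + I(25) = (-22 + 51) + (-1700 + 25² - 65*25) = 29 + (-1700 + 625 - 1625) = 29 - 2700 = -2671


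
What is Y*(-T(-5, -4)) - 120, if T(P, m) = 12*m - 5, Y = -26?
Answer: -1498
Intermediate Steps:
T(P, m) = -5 + 12*m
Y*(-T(-5, -4)) - 120 = -(-26)*(-5 + 12*(-4)) - 120 = -(-26)*(-5 - 48) - 120 = -(-26)*(-53) - 120 = -26*53 - 120 = -1378 - 120 = -1498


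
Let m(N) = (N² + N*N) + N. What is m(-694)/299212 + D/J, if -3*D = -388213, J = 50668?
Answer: 3453601243/598439748 ≈ 5.7710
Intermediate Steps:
m(N) = N + 2*N² (m(N) = (N² + N²) + N = 2*N² + N = N + 2*N²)
D = 388213/3 (D = -⅓*(-388213) = 388213/3 ≈ 1.2940e+5)
m(-694)/299212 + D/J = -694*(1 + 2*(-694))/299212 + (388213/3)/50668 = -694*(1 - 1388)*(1/299212) + (388213/3)*(1/50668) = -694*(-1387)*(1/299212) + 388213/152004 = 962578*(1/299212) + 388213/152004 = 25331/7874 + 388213/152004 = 3453601243/598439748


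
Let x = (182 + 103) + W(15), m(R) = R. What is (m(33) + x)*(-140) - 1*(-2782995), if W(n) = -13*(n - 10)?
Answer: 2747575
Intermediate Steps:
W(n) = 130 - 13*n (W(n) = -13*(-10 + n) = 130 - 13*n)
x = 220 (x = (182 + 103) + (130 - 13*15) = 285 + (130 - 195) = 285 - 65 = 220)
(m(33) + x)*(-140) - 1*(-2782995) = (33 + 220)*(-140) - 1*(-2782995) = 253*(-140) + 2782995 = -35420 + 2782995 = 2747575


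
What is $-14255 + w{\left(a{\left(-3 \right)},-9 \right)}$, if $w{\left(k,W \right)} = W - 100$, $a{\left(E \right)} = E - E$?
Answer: $-14364$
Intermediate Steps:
$a{\left(E \right)} = 0$
$w{\left(k,W \right)} = -100 + W$
$-14255 + w{\left(a{\left(-3 \right)},-9 \right)} = -14255 - 109 = -14364$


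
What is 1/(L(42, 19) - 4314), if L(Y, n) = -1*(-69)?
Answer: -1/4245 ≈ -0.00023557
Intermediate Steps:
L(Y, n) = 69
1/(L(42, 19) - 4314) = 1/(69 - 4314) = 1/(-4245) = -1/4245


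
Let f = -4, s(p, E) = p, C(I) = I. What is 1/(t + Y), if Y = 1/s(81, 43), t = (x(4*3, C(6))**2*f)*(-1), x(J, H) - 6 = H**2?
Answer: 81/571537 ≈ 0.00014172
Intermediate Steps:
x(J, H) = 6 + H**2
t = 7056 (t = ((6 + 6**2)**2*(-4))*(-1) = ((6 + 36)**2*(-4))*(-1) = (42**2*(-4))*(-1) = (1764*(-4))*(-1) = -7056*(-1) = 7056)
Y = 1/81 ≈ 0.012346
1/(t + Y) = 1/(7056 + 1/81) = 1/(571537/81) = 81/571537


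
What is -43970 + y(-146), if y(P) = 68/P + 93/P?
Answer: -6419781/146 ≈ -43971.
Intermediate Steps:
y(P) = 161/P
-43970 + y(-146) = -43970 + 161/(-146) = -43970 + 161*(-1/146) = -43970 - 161/146 = -6419781/146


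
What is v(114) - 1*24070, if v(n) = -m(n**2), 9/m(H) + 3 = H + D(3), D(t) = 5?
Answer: -312861869/12998 ≈ -24070.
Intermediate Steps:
m(H) = 9/(2 + H) (m(H) = 9/(-3 + (H + 5)) = 9/(-3 + (5 + H)) = 9/(2 + H))
v(n) = -9/(2 + n**2)
v(114) - 1*24070 = -9/(2 + 114**2) - 1*24070 = -9/(2 + 12996) - 24070 = -9/12998 - 24070 = -312861869/12998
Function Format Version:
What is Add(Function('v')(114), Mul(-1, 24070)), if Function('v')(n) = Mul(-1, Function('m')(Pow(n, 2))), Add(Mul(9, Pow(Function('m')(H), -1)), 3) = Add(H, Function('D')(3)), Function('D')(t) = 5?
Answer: Rational(-312861869, 12998) ≈ -24070.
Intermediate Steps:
Function('m')(H) = Mul(9, Pow(Add(2, H), -1)) (Function('m')(H) = Mul(9, Pow(Add(-3, Add(H, 5)), -1)) = Mul(9, Pow(Add(-3, Add(5, H)), -1)) = Mul(9, Pow(Add(2, H), -1)))
Function('v')(n) = Mul(-9, Pow(Add(2, Pow(n, 2)), -1)) (Function('v')(n) = Mul(-1, Mul(9, Pow(Add(2, Pow(n, 2)), -1))) = Mul(-9, Pow(Add(2, Pow(n, 2)), -1)))
Add(Function('v')(114), Mul(-1, 24070)) = Add(Mul(-9, Pow(Add(2, Pow(114, 2)), -1)), Mul(-1, 24070)) = Add(Mul(-9, Pow(Add(2, 12996), -1)), -24070) = Add(Mul(-9, Pow(12998, -1)), -24070) = Add(Mul(-9, Rational(1, 12998)), -24070) = Add(Rational(-9, 12998), -24070) = Rational(-312861869, 12998)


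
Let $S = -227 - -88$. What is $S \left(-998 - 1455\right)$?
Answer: $340967$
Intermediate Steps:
$S = -139$ ($S = -227 + 88 = -139$)
$S \left(-998 - 1455\right) = - 139 \left(-998 - 1455\right) = \left(-139\right) \left(-2453\right) = 340967$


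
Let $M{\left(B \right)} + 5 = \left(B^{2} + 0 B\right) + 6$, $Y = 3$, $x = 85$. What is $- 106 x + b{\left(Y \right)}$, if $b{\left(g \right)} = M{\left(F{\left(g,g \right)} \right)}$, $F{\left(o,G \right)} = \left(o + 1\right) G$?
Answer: $-8865$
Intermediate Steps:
$F{\left(o,G \right)} = G \left(1 + o\right)$ ($F{\left(o,G \right)} = \left(1 + o\right) G = G \left(1 + o\right)$)
$M{\left(B \right)} = 1 + B^{2}$ ($M{\left(B \right)} = -5 + \left(\left(B^{2} + 0 B\right) + 6\right) = -5 + \left(\left(B^{2} + 0\right) + 6\right) = -5 + \left(B^{2} + 6\right) = -5 + \left(6 + B^{2}\right) = 1 + B^{2}$)
$b{\left(g \right)} = 1 + g^{2} \left(1 + g\right)^{2}$ ($b{\left(g \right)} = 1 + \left(g \left(1 + g\right)\right)^{2} = 1 + g^{2} \left(1 + g\right)^{2}$)
$- 106 x + b{\left(Y \right)} = \left(-106\right) 85 + \left(1 + 3^{2} \left(1 + 3\right)^{2}\right) = -9010 + \left(1 + 9 \cdot 4^{2}\right) = -9010 + \left(1 + 9 \cdot 16\right) = -9010 + \left(1 + 144\right) = -9010 + 145 = -8865$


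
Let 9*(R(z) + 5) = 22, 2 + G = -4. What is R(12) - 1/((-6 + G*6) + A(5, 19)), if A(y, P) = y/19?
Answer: -18068/7137 ≈ -2.5316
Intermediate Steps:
G = -6 (G = -2 - 4 = -6)
R(z) = -23/9 (R(z) = -5 + (⅑)*22 = -5 + 22/9 = -23/9)
A(y, P) = y/19 (A(y, P) = y*(1/19) = y/19)
R(12) - 1/((-6 + G*6) + A(5, 19)) = -23/9 - 1/((-6 - 6*6) + (1/19)*5) = -23/9 - 1/((-6 - 36) + 5/19) = -23/9 - 1/(-42 + 5/19) = -23/9 - 1/(-793/19) = -23/9 - 1*(-19/793) = -23/9 + 19/793 = -18068/7137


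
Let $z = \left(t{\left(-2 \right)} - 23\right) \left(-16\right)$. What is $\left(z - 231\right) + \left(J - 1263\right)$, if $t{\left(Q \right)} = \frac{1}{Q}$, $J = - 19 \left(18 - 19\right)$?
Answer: $-1099$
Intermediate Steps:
$J = 19$ ($J = - 19 \left(18 - 19\right) = \left(-19\right) \left(-1\right) = 19$)
$z = 376$ ($z = \left(\frac{1}{-2} - 23\right) \left(-16\right) = \left(- \frac{1}{2} - 23\right) \left(-16\right) = \left(- \frac{47}{2}\right) \left(-16\right) = 376$)
$\left(z - 231\right) + \left(J - 1263\right) = \left(376 - 231\right) + \left(19 - 1263\right) = 145 + \left(19 - 1263\right) = 145 - 1244 = -1099$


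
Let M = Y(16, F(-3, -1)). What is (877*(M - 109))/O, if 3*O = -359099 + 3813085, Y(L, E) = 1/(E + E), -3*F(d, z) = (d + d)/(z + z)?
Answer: -576189/6907972 ≈ -0.083409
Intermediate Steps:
F(d, z) = -d/(3*z) (F(d, z) = -(d + d)/(3*(z + z)) = -2*d/(3*(2*z)) = -2*d*1/(2*z)/3 = -d/(3*z))
Y(L, E) = 1/(2*E)
O = 3453986/3 (O = (-359099 + 3813085)/3 = (⅓)*3453986 = 3453986/3 ≈ 1.1513e+6)
M = -½ (M = 1/(2*((-⅓*(-3)/(-1)))) = 1/(2*((-⅓*(-3)*(-1)))) = (½)/(-1) = (½)*(-1) = -½ ≈ -0.50000)
(877*(M - 109))/O = (877*(-½ - 109))/(3453986/3) = (877*(-219/2))*(3/3453986) = -192063/2*3/3453986 = -576189/6907972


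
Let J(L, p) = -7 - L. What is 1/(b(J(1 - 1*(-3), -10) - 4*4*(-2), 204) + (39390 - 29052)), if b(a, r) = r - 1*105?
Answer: 1/10437 ≈ 9.5813e-5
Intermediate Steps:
b(a, r) = -105 + r (b(a, r) = r - 105 = -105 + r)
1/(b(J(1 - 1*(-3), -10) - 4*4*(-2), 204) + (39390 - 29052)) = 1/((-105 + 204) + (39390 - 29052)) = 1/(99 + 10338) = 1/10437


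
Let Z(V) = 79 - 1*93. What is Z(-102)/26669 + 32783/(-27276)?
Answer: -874671691/727423644 ≈ -1.2024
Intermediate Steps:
Z(V) = -14 (Z(V) = 79 - 93 = -14)
Z(-102)/26669 + 32783/(-27276) = -14/26669 + 32783/(-27276) = -14*1/26669 + 32783*(-1/27276) = -14/26669 - 32783/27276 = -874671691/727423644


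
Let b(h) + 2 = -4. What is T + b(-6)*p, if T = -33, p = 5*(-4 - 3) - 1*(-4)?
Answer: 153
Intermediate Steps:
b(h) = -6 (b(h) = -2 - 4 = -6)
p = -31 (p = 5*(-7) + 4 = -35 + 4 = -31)
T + b(-6)*p = -33 - 6*(-31) = -33 + 186 = 153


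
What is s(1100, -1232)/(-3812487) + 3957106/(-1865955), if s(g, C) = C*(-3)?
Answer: -718729131062/338758532385 ≈ -2.1217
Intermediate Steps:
s(g, C) = -3*C
s(1100, -1232)/(-3812487) + 3957106/(-1865955) = -3*(-1232)/(-3812487) + 3957106/(-1865955) = 3696*(-1/3812487) + 3957106*(-1/1865955) = -176/181547 - 3957106/1865955 = -718729131062/338758532385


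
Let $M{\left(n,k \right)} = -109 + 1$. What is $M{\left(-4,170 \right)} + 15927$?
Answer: $15819$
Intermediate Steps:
$M{\left(n,k \right)} = -108$
$M{\left(-4,170 \right)} + 15927 = -108 + 15927 = 15819$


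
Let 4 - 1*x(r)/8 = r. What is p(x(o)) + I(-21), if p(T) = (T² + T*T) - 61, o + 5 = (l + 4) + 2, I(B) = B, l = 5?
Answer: 430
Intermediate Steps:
o = 6 (o = -5 + ((5 + 4) + 2) = -5 + (9 + 2) = -5 + 11 = 6)
x(r) = 32 - 8*r
p(T) = -61 + 2*T² (p(T) = (T² + T²) - 61 = 2*T² - 61 = -61 + 2*T²)
p(x(o)) + I(-21) = (-61 + 2*(32 - 8*6)²) - 21 = (-61 + 2*(32 - 48)²) - 21 = (-61 + 2*(-16)²) - 21 = (-61 + 2*256) - 21 = (-61 + 512) - 21 = 451 - 21 = 430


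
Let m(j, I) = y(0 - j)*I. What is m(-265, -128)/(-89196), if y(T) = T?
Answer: 8480/22299 ≈ 0.38029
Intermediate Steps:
m(j, I) = -I*j (m(j, I) = (0 - j)*I = (-j)*I = -I*j)
m(-265, -128)/(-89196) = -1*(-128)*(-265)/(-89196) = -33920*(-1/89196) = 8480/22299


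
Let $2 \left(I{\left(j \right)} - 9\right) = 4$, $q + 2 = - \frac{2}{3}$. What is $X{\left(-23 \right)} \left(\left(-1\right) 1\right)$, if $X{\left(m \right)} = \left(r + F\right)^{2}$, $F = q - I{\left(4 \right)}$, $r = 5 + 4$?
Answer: $- \frac{196}{9} \approx -21.778$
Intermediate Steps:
$q = - \frac{8}{3}$ ($q = -2 - \frac{2}{3} = - \frac{8}{3} \approx -2.6667$)
$I{\left(j \right)} = 11$ ($I{\left(j \right)} = 9 + \frac{1}{2} \cdot 4 = 9 + 2 = 11$)
$r = 9$
$F = - \frac{41}{3}$ ($F = - \frac{8}{3} - 11 = - \frac{41}{3} \approx -13.667$)
$X{\left(m \right)} = \frac{196}{9}$ ($X{\left(m \right)} = \left(9 - \frac{41}{3}\right)^{2} = \left(- \frac{14}{3}\right)^{2} = \frac{196}{9}$)
$X{\left(-23 \right)} \left(\left(-1\right) 1\right) = \frac{196 \left(\left(-1\right) 1\right)}{9} = \frac{196}{9} \left(-1\right) = - \frac{196}{9}$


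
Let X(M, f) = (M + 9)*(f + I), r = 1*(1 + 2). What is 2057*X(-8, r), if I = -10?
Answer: -14399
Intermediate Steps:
r = 3 (r = 1*3 = 3)
X(M, f) = (-10 + f)*(9 + M) (X(M, f) = (M + 9)*(f - 10) = (9 + M)*(-10 + f) = (-10 + f)*(9 + M))
2057*X(-8, r) = 2057*(-90 - 10*(-8) + 9*3 - 8*3) = 2057*(-90 + 80 + 27 - 24) = 2057*(-7) = -14399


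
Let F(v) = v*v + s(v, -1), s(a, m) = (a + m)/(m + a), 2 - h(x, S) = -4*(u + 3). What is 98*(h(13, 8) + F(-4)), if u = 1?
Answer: 3430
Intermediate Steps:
h(x, S) = 18 (h(x, S) = 2 - (-4)*(1 + 3) = 2 - (-4)*4 = 2 - 1*(-16) = 2 + 16 = 18)
s(a, m) = 1 (s(a, m) = (a + m)/(a + m) = 1)
F(v) = 1 + v² (F(v) = v*v + 1 = v² + 1 = 1 + v²)
98*(h(13, 8) + F(-4)) = 98*(18 + (1 + (-4)²)) = 98*(18 + (1 + 16)) = 98*(18 + 17) = 98*35 = 3430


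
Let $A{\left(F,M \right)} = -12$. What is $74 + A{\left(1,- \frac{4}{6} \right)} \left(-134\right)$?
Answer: $1682$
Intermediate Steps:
$74 + A{\left(1,- \frac{4}{6} \right)} \left(-134\right) = 74 - -1608 = 74 + 1608 = 1682$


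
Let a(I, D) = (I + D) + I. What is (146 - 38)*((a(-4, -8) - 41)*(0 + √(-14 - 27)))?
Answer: -6156*I*√41 ≈ -39418.0*I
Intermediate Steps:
a(I, D) = D + 2*I (a(I, D) = (D + I) + I = D + 2*I)
(146 - 38)*((a(-4, -8) - 41)*(0 + √(-14 - 27))) = (146 - 38)*(((-8 + 2*(-4)) - 41)*(0 + √(-14 - 27))) = 108*(((-8 - 8) - 41)*(0 + √(-41))) = 108*((-16 - 41)*(0 + I*√41)) = 108*(-57*I*√41) = -6156*I*√41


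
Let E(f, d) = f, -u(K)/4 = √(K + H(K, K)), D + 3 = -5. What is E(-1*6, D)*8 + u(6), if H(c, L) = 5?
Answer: -48 - 4*√11 ≈ -61.266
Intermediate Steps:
D = -8 (D = -3 - 5 = -8)
u(K) = -4*√(5 + K) (u(K) = -4*√(K + 5) = -4*√(5 + K))
E(-1*6, D)*8 + u(6) = -1*6*8 - 4*√(5 + 6) = -6*8 - 4*√11 = -48 - 4*√11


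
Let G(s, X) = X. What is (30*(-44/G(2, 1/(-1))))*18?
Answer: 23760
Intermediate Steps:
(30*(-44/G(2, 1/(-1))))*18 = (30*(-44/(1/(-1))))*18 = (30*(-44/(-1)))*18 = (30*(-44*(-1)))*18 = (30*44)*18 = 1320*18 = 23760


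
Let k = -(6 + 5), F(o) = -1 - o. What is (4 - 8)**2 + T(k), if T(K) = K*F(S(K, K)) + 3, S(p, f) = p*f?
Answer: 1361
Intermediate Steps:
S(p, f) = f*p
k = -11 (k = -1*11 = -11)
T(K) = 3 + K*(-1 - K**2) (T(K) = K*(-1 - K*K) + 3 = K*(-1 - K**2) + 3 = 3 + K*(-1 - K**2))
(4 - 8)**2 + T(k) = (4 - 8)**2 + (3 - 1*(-11) - 1*(-11)**3) = (-4)**2 + (3 + 11 - 1*(-1331)) = 16 + (3 + 11 + 1331) = 16 + 1345 = 1361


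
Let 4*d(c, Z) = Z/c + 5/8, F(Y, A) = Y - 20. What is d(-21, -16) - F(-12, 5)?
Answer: 21737/672 ≈ 32.347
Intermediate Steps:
F(Y, A) = -20 + Y
d(c, Z) = 5/32 + Z/(4*c) (d(c, Z) = (Z/c + 5/8)/4 = (5/8 + Z/c)/4 = 5/32 + Z/(4*c))
d(-21, -16) - F(-12, 5) = (5/32 + (¼)*(-16)/(-21)) - (-20 - 12) = (5/32 + (¼)*(-16)*(-1/21)) - 1*(-32) = (5/32 + 4/21) + 32 = 233/672 + 32 = 21737/672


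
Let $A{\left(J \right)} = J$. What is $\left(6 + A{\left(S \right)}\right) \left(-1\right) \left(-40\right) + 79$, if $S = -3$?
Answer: $199$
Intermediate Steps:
$\left(6 + A{\left(S \right)}\right) \left(-1\right) \left(-40\right) + 79 = \left(6 - 3\right) \left(-1\right) \left(-40\right) + 79 = 3 \left(-1\right) \left(-40\right) + 79 = \left(-3\right) \left(-40\right) + 79 = 120 + 79 = 199$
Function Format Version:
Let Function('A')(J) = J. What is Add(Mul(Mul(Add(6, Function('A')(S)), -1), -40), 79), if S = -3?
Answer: 199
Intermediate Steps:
Add(Mul(Mul(Add(6, Function('A')(S)), -1), -40), 79) = Add(Mul(Mul(Add(6, -3), -1), -40), 79) = Add(Mul(Mul(3, -1), -40), 79) = Add(Mul(-3, -40), 79) = Add(120, 79) = 199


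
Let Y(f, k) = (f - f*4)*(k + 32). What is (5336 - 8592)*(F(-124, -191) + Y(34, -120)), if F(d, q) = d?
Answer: -28822112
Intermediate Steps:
Y(f, k) = -3*f*(32 + k) (Y(f, k) = (f - 4*f)*(32 + k) = (-3*f)*(32 + k) = -3*f*(32 + k))
(5336 - 8592)*(F(-124, -191) + Y(34, -120)) = (5336 - 8592)*(-124 - 3*34*(32 - 120)) = -3256*(-124 - 3*34*(-88)) = -3256*(-124 + 8976) = -3256*8852 = -28822112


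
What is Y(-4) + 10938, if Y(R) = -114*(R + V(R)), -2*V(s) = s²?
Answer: 12306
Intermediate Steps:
V(s) = -s²/2
Y(R) = -114*R + 57*R² (Y(R) = -114*(R - R²/2) = -114*R + 57*R²)
Y(-4) + 10938 = 57*(-4)*(-2 - 4) + 10938 = 57*(-4)*(-6) + 10938 = 1368 + 10938 = 12306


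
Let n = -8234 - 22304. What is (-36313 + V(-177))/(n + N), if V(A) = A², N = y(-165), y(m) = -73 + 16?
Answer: 4984/30595 ≈ 0.16290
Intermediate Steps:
n = -30538
y(m) = -57
N = -57
(-36313 + V(-177))/(n + N) = (-36313 + (-177)²)/(-30538 - 57) = (-36313 + 31329)/(-30595) = -4984*(-1/30595) = 4984/30595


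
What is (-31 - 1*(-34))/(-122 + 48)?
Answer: -3/74 ≈ -0.040541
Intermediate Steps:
(-31 - 1*(-34))/(-122 + 48) = (-31 + 34)/(-74) = -1/74*3 = -3/74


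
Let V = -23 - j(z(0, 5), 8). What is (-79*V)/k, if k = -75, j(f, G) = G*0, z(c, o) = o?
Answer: -1817/75 ≈ -24.227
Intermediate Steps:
j(f, G) = 0
V = -23 (V = -23 - 1*0 = -23 + 0 = -23)
(-79*V)/k = -79*(-23)/(-75) = 1817*(-1/75) = -1817/75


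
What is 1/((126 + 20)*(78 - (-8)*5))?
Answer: 1/17228 ≈ 5.8045e-5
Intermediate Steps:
1/((126 + 20)*(78 - (-8)*5)) = 1/(146*(78 - 1*(-40))) = 1/(146*(78 + 40)) = 1/(146*118) = 1/17228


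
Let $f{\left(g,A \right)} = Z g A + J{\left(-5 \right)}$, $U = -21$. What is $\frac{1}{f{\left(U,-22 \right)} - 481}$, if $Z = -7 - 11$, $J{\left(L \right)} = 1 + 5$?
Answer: $- \frac{1}{8791} \approx -0.00011375$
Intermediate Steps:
$J{\left(L \right)} = 6$
$Z = -18$ ($Z = -7 - 11 = -18$)
$f{\left(g,A \right)} = 6 - 18 A g$ ($f{\left(g,A \right)} = - 18 g A + 6 = - 18 A g + 6 = 6 - 18 A g$)
$\frac{1}{f{\left(U,-22 \right)} - 481} = \frac{1}{\left(6 - \left(-396\right) \left(-21\right)\right) - 481} = \frac{1}{\left(6 - 8316\right) - 481} = \frac{1}{-8310 - 481} = \frac{1}{-8791} = - \frac{1}{8791}$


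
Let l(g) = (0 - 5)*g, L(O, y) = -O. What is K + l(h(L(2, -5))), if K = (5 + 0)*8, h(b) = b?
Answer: 50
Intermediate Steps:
l(g) = -5*g
K = 40 (K = 5*8 = 40)
K + l(h(L(2, -5))) = 40 - (-5)*2 = 40 - 5*(-2) = 40 + 10 = 50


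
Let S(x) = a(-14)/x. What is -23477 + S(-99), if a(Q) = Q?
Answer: -2324209/99 ≈ -23477.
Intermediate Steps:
S(x) = -14/x
-23477 + S(-99) = -23477 - 14/(-99) = -23477 - 14*(-1/99) = -23477 + 14/99 = -2324209/99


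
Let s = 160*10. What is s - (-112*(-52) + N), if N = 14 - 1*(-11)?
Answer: -4249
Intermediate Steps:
N = 25 (N = 14 + 11 = 25)
s = 1600
s - (-112*(-52) + N) = 1600 - (-112*(-52) + 25) = 1600 - (5824 + 25) = 1600 - 1*5849 = 1600 - 5849 = -4249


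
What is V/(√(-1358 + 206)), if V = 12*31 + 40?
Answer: -103*I*√2/12 ≈ -12.139*I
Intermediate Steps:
V = 412 (V = 372 + 40 = 412)
V/(√(-1358 + 206)) = 412/(√(-1358 + 206)) = 412/(√(-1152)) = 412/((24*I*√2)) = 412*(-I*√2/48) = -103*I*√2/12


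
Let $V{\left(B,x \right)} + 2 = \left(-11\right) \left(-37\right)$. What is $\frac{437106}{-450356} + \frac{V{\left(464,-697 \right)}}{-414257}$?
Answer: $- \frac{90628307211}{93281562746} \approx -0.97156$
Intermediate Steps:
$V{\left(B,x \right)} = 405$ ($V{\left(B,x \right)} = -2 - -407 = -2 + 407 = 405$)
$\frac{437106}{-450356} + \frac{V{\left(464,-697 \right)}}{-414257} = \frac{437106}{-450356} + \frac{405}{-414257} = 437106 \left(- \frac{1}{450356}\right) + 405 \left(- \frac{1}{414257}\right) = - \frac{218553}{225178} - \frac{405}{414257} = - \frac{90628307211}{93281562746}$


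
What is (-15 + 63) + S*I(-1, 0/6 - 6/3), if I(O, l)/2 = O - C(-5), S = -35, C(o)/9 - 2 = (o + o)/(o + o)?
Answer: 2008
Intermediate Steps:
C(o) = 27 (C(o) = 18 + 9*((o + o)/(o + o)) = 18 + 9*((2*o)/((2*o))) = 18 + 9*((2*o)*(1/(2*o))) = 18 + 9*1 = 18 + 9 = 27)
I(O, l) = -54 + 2*O (I(O, l) = 2*(O - 1*27) = 2*(O - 27) = 2*(-27 + O) = -54 + 2*O)
(-15 + 63) + S*I(-1, 0/6 - 6/3) = (-15 + 63) - 35*(-54 + 2*(-1)) = 48 - 35*(-54 - 2) = 48 - 35*(-56) = 48 + 1960 = 2008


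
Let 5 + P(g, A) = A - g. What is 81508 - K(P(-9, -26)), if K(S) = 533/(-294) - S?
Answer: 23957417/294 ≈ 81488.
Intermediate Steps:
P(g, A) = -5 + A - g (P(g, A) = -5 + (A - g) = -5 + A - g)
K(S) = -533/294 - S (K(S) = 533*(-1/294) - S = -533/294 - S)
81508 - K(P(-9, -26)) = 81508 - (-533/294 - (-5 - 26 - 1*(-9))) = 81508 - (-533/294 - (-5 - 26 + 9)) = 81508 - (-533/294 - 1*(-22)) = 81508 - (-533/294 + 22) = 81508 - 1*5935/294 = 81508 - 5935/294 = 23957417/294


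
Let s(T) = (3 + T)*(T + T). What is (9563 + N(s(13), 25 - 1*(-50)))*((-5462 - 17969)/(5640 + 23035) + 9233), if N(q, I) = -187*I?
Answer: -1181237949928/28675 ≈ -4.1194e+7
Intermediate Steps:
s(T) = 2*T*(3 + T) (s(T) = (3 + T)*(2*T) = 2*T*(3 + T))
(9563 + N(s(13), 25 - 1*(-50)))*((-5462 - 17969)/(5640 + 23035) + 9233) = (9563 - 187*(25 - 1*(-50)))*((-5462 - 17969)/(5640 + 23035) + 9233) = (9563 - 187*(25 + 50))*(-23431/28675 + 9233) = (9563 - 187*75)*(-23431*1/28675 + 9233) = (9563 - 14025)*(-23431/28675 + 9233) = -4462*264732844/28675 = -1181237949928/28675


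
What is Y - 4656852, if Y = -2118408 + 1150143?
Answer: -5625117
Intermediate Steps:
Y = -968265
Y - 4656852 = -968265 - 4656852 = -5625117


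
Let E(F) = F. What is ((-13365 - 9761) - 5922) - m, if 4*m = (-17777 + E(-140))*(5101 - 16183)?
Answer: -99336193/2 ≈ -4.9668e+7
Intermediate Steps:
m = 99278097/2 (m = ((-17777 - 140)*(5101 - 16183))/4 = (-17917*(-11082))/4 = (1/4)*198556194 = 99278097/2 ≈ 4.9639e+7)
((-13365 - 9761) - 5922) - m = ((-13365 - 9761) - 5922) - 1*99278097/2 = (-23126 - 5922) - 99278097/2 = -29048 - 99278097/2 = -99336193/2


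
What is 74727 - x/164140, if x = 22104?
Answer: 3066416919/41035 ≈ 74727.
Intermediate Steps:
74727 - x/164140 = 74727 - 22104/164140 = 74727 - 1*5526/41035 = 74727 - 5526/41035 = 3066416919/41035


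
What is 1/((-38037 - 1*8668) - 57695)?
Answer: -1/104400 ≈ -9.5785e-6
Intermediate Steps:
1/((-38037 - 1*8668) - 57695) = 1/((-38037 - 8668) - 57695) = 1/(-46705 - 57695) = 1/(-104400) = -1/104400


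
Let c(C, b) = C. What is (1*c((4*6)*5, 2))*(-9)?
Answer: -1080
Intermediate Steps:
(1*c((4*6)*5, 2))*(-9) = (1*((4*6)*5))*(-9) = (1*(24*5))*(-9) = (1*120)*(-9) = 120*(-9) = -1080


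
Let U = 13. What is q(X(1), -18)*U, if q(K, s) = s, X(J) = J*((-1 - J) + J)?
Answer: -234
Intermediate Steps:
X(J) = -J (X(J) = J*(-1) = -J)
q(X(1), -18)*U = -18*13 = -234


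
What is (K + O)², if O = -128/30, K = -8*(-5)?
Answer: 287296/225 ≈ 1276.9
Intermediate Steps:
K = 40
O = -64/15 (O = -128*1/30 = -64/15 ≈ -4.2667)
(K + O)² = (40 - 64/15)² = (536/15)² = 287296/225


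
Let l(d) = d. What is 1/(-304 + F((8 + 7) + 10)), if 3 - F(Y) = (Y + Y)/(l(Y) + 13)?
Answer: -19/5744 ≈ -0.0033078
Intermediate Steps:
F(Y) = 3 - 2*Y/(13 + Y) (F(Y) = 3 - (Y + Y)/(Y + 13) = 3 - 2*Y/(13 + Y))
1/(-304 + F((8 + 7) + 10)) = 1/(-304 + (39 + ((8 + 7) + 10))/(13 + ((8 + 7) + 10))) = 1/(-304 + (39 + (15 + 10))/(13 + (15 + 10))) = 1/(-304 + (39 + 25)/(13 + 25)) = 1/(-304 + 64/38) = 1/(-304 + (1/38)*64) = 1/(-304 + 32/19) = 1/(-5744/19) = -19/5744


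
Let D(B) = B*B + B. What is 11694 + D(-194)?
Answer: 49136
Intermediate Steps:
D(B) = B + B² (D(B) = B² + B = B + B²)
11694 + D(-194) = 11694 - 194*(1 - 194) = 11694 - 194*(-193) = 11694 + 37442 = 49136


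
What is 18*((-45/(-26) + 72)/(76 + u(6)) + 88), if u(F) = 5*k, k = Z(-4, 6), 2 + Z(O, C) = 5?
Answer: 1891125/1183 ≈ 1598.6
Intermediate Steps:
Z(O, C) = 3 (Z(O, C) = -2 + 5 = 3)
k = 3
u(F) = 15 (u(F) = 5*3 = 15)
18*((-45/(-26) + 72)/(76 + u(6)) + 88) = 18*((-45/(-26) + 72)/(76 + 15) + 88) = 18*((-45*(-1/26) + 72)/91 + 88) = 18*((45/26 + 72)*(1/91) + 88) = 18*((1917/26)*(1/91) + 88) = 18*(1917/2366 + 88) = 18*(210125/2366) = 1891125/1183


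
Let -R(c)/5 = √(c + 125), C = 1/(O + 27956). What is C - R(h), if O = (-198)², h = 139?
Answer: 1/67160 + 10*√66 ≈ 81.240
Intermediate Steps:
O = 39204
C = 1/67160 (C = 1/(39204 + 27956) = 1/67160 ≈ 1.4890e-5)
R(c) = -5*√(125 + c) (R(c) = -5*√(c + 125) = -5*√(125 + c))
C - R(h) = 1/67160 - (-5)*√(125 + 139) = 1/67160 - (-5)*√264 = 1/67160 - (-5)*2*√66 = 1/67160 - (-10)*√66 = 1/67160 + 10*√66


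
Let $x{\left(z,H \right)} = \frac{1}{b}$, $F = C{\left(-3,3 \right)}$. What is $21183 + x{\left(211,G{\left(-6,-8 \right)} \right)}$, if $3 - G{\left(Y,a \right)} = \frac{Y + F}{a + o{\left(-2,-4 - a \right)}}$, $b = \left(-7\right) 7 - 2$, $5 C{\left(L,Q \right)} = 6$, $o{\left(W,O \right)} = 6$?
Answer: $\frac{1080332}{51} \approx 21183.0$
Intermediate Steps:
$C{\left(L,Q \right)} = \frac{6}{5}$ ($C{\left(L,Q \right)} = \frac{1}{5} \cdot 6 = \frac{6}{5}$)
$F = \frac{6}{5} \approx 1.2$
$b = -51$ ($b = -49 - 2 = -51$)
$G{\left(Y,a \right)} = 3 - \frac{\frac{6}{5} + Y}{6 + a}$ ($G{\left(Y,a \right)} = 3 - \frac{Y + \frac{6}{5}}{a + 6} = 3 - \frac{\frac{6}{5} + Y}{6 + a}$)
$x{\left(z,H \right)} = - \frac{1}{51}$ ($x{\left(z,H \right)} = \frac{1}{-51} = - \frac{1}{51}$)
$21183 + x{\left(211,G{\left(-6,-8 \right)} \right)} = 21183 - \frac{1}{51} = \frac{1080332}{51}$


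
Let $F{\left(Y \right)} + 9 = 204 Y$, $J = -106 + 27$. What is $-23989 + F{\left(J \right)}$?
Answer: $-40114$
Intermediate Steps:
$J = -79$
$F{\left(Y \right)} = -9 + 204 Y$
$-23989 + F{\left(J \right)} = -23989 + \left(-9 + 204 \left(-79\right)\right) = -23989 - 16125 = -40114$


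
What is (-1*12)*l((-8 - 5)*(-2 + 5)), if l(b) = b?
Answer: 468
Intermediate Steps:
(-1*12)*l((-8 - 5)*(-2 + 5)) = (-1*12)*((-8 - 5)*(-2 + 5)) = -(-156)*3 = -12*(-39) = 468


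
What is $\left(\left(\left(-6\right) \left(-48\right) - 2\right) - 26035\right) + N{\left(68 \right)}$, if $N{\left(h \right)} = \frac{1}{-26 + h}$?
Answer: $- \frac{1081457}{42} \approx -25749.0$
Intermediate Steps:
$\left(\left(\left(-6\right) \left(-48\right) - 2\right) - 26035\right) + N{\left(68 \right)} = \left(\left(\left(-6\right) \left(-48\right) - 2\right) - 26035\right) + \frac{1}{-26 + 68} = \left(\left(288 - 2\right) - 26035\right) + \frac{1}{42} = \left(286 - 26035\right) + \frac{1}{42} = -25749 + \frac{1}{42} = - \frac{1081457}{42}$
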